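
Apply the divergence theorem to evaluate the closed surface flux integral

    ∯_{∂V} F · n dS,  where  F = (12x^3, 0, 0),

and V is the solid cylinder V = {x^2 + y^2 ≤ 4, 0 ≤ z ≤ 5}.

By the divergence theorem,

    ∯_{∂V} F · n dS = ∭_V (∇ · F) dV.

Compute the divergence:
    ∇ · F = ∂F_x/∂x + ∂F_y/∂y + ∂F_z/∂z = 36x^2 + 0 + 0 = 36x^2.

In cylindrical coordinates, x = r cos(θ), y = r sin(θ), z = z, dV = r dr dθ dz, with 0 ≤ r ≤ 2, 0 ≤ θ ≤ 2π, 0 ≤ z ≤ 5.

The integrand, after substitution and multiplying by the volume element, becomes (36r^2cos(θ)^2) · r, so

    ∭_V (∇·F) dV = ∫_0^{2π} ∫_0^{2} ∫_0^{5} (36r^2cos(θ)^2) · r dz dr dθ.

Inner (z from 0 to 5): 180r^3cos(θ)^2.
Middle (r from 0 to 2): 720cos(θ)^2.
Outer (θ from 0 to 2π): 720π.

Therefore ∯_{∂V} F · n dS = 720π.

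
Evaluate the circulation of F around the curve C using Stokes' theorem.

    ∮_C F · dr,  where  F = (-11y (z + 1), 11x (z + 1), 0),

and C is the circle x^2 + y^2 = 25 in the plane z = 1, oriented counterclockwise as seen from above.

Let S be the flat disk x^2 + y^2 ≤ 25 in the plane z = 1, with upward unit normal n̂ = ẑ. By Stokes' theorem,

    ∮_C F · dr = ∬_S (∇ × F) · n̂ dS = ∬_D (curl F)_z dA,

where D is the disk x^2 + y^2 ≤ 25.

Compute the curl of F = (-11y (z + 1), 11x (z + 1), 0):
    (∇ × F)_x = ∂F_z/∂y - ∂F_y/∂z = -11x,
    (∇ × F)_y = ∂F_x/∂z - ∂F_z/∂x = -11y,
    (∇ × F)_z = ∂F_y/∂x - ∂F_x/∂y = 22z + 22.

On z = 1, (curl F)_z = 44.

Convert to polar (x = r cos θ, y = r sin θ, dA = r dr dθ); the integrand becomes 44, so

    ∬_D (curl F)_z dA = ∫_0^{2π} ∫_0^{5} (44) · r dr dθ.

Inner (r from 0 to 5): 550.
Outer (θ from 0 to 2π): 1100π.

Therefore ∮_C F · dr = 1100π.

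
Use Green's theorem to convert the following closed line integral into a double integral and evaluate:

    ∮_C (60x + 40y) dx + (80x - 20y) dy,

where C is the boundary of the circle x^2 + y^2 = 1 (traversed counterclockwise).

Green's theorem converts the closed line integral into a double integral over the enclosed region D:

    ∮_C P dx + Q dy = ∬_D (∂Q/∂x - ∂P/∂y) dA.

Here P = 60x + 40y, Q = 80x - 20y, so

    ∂Q/∂x = 80,    ∂P/∂y = 40,
    ∂Q/∂x - ∂P/∂y = 40.

D is the region x^2 + y^2 ≤ 1. Evaluating the double integral:

In polar coordinates (x = r cos θ, y = r sin θ, dA = r dr dθ) the integrand becomes 40, so

    ∬_D (40) dA = ∫_0^{2π} ∫_0^{1} (40) · r dr dθ.

Inner (r from 0 to 1): 20.
Outer (θ from 0 to 2π): 40π.

Therefore ∮_C P dx + Q dy = 40π.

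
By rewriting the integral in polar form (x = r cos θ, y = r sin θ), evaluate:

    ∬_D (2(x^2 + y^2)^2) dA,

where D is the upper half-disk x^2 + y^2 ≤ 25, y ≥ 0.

The region D is 0 ≤ r ≤ 5, 0 ≤ θ ≤ π in polar coordinates, where x = r cos(θ), y = r sin(θ), and dA = r dr dθ.

Under the substitution, the integrand becomes 2r^4, so

    ∬_D (2(x^2 + y^2)^2) dA = ∫_{0}^{π} ∫_{0}^{5} (2r^4) · r dr dθ.

Inner integral (in r): ∫_{0}^{5} (2r^4) · r dr = 15625/3.

Outer integral (in θ): ∫_{0}^{π} (15625/3) dθ = 15625π/3.

Therefore ∬_D (2(x^2 + y^2)^2) dA = 15625π/3.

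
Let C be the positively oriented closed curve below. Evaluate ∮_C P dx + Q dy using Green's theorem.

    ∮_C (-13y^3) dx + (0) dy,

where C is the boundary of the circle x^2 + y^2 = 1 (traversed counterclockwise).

Green's theorem converts the closed line integral into a double integral over the enclosed region D:

    ∮_C P dx + Q dy = ∬_D (∂Q/∂x - ∂P/∂y) dA.

Here P = -13y^3, Q = 0, so

    ∂Q/∂x = 0,    ∂P/∂y = -39y^2,
    ∂Q/∂x - ∂P/∂y = 39y^2.

D is the region x^2 + y^2 ≤ 1. Evaluating the double integral:

In polar coordinates (x = r cos θ, y = r sin θ, dA = r dr dθ) the integrand becomes 39r^2sin(θ)^2, so

    ∬_D (39y^2) dA = ∫_0^{2π} ∫_0^{1} (39r^2sin(θ)^2) · r dr dθ.

Inner (r from 0 to 1): 39sin(θ)^2/4.
Outer (θ from 0 to 2π): 39π/4.

Therefore ∮_C P dx + Q dy = 39π/4.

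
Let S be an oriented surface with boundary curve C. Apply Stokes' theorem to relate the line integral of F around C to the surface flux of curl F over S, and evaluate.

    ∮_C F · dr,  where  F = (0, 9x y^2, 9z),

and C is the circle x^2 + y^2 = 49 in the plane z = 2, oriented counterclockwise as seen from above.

Let S be the flat disk x^2 + y^2 ≤ 49 in the plane z = 2, with upward unit normal n̂ = ẑ. By Stokes' theorem,

    ∮_C F · dr = ∬_S (∇ × F) · n̂ dS = ∬_D (curl F)_z dA,

where D is the disk x^2 + y^2 ≤ 49.

Compute the curl of F = (0, 9x y^2, 9z):
    (∇ × F)_x = ∂F_z/∂y - ∂F_y/∂z = 0,
    (∇ × F)_y = ∂F_x/∂z - ∂F_z/∂x = 0,
    (∇ × F)_z = ∂F_y/∂x - ∂F_x/∂y = 9y^2.

On z = 2, (curl F)_z = 9y^2.

Convert to polar (x = r cos θ, y = r sin θ, dA = r dr dθ); the integrand becomes 9r^2sin(θ)^2, so

    ∬_D (curl F)_z dA = ∫_0^{2π} ∫_0^{7} (9r^2sin(θ)^2) · r dr dθ.

Inner (r from 0 to 7): 21609sin(θ)^2/4.
Outer (θ from 0 to 2π): 21609π/4.

Therefore ∮_C F · dr = 21609π/4.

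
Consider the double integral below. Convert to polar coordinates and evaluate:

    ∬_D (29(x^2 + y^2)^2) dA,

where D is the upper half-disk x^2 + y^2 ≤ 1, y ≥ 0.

The region D is 0 ≤ r ≤ 1, 0 ≤ θ ≤ π in polar coordinates, where x = r cos(θ), y = r sin(θ), and dA = r dr dθ.

Under the substitution, the integrand becomes 29r^4, so

    ∬_D (29(x^2 + y^2)^2) dA = ∫_{0}^{π} ∫_{0}^{1} (29r^4) · r dr dθ.

Inner integral (in r): ∫_{0}^{1} (29r^4) · r dr = 29/6.

Outer integral (in θ): ∫_{0}^{π} (29/6) dθ = 29π/6.

Therefore ∬_D (29(x^2 + y^2)^2) dA = 29π/6.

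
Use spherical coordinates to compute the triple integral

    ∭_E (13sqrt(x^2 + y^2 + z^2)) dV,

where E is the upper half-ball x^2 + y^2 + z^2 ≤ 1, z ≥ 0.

In spherical coordinates, x = ρ sin(φ) cos(θ), y = ρ sin(φ) sin(θ), z = ρ cos(φ), and dV = ρ^2 sin(φ) dρ dφ dθ.

The integrand becomes 13ρ, so

    ∭_E (13sqrt(x^2 + y^2 + z^2)) dV = ∫_{0}^{2π} ∫_{0}^{π/2} ∫_{0}^{1} (13ρ) · ρ^2 sin(φ) dρ dφ dθ.

Inner (ρ): 13sin(φ)/4.
Middle (φ): 13/4.
Outer (θ): 13π/2.

Therefore the triple integral equals 13π/2.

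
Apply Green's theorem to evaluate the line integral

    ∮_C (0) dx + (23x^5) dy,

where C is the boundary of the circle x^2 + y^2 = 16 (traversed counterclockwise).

Green's theorem converts the closed line integral into a double integral over the enclosed region D:

    ∮_C P dx + Q dy = ∬_D (∂Q/∂x - ∂P/∂y) dA.

Here P = 0, Q = 23x^5, so

    ∂Q/∂x = 115x^4,    ∂P/∂y = 0,
    ∂Q/∂x - ∂P/∂y = 115x^4.

D is the region x^2 + y^2 ≤ 16. Evaluating the double integral:

In polar coordinates (x = r cos θ, y = r sin θ, dA = r dr dθ) the integrand becomes 115r^4cos(θ)^4, so

    ∬_D (115x^4) dA = ∫_0^{2π} ∫_0^{4} (115r^4cos(θ)^4) · r dr dθ.

Inner (r from 0 to 4): 235520cos(θ)^4/3.
Outer (θ from 0 to 2π): 58880π.

Therefore ∮_C P dx + Q dy = 58880π.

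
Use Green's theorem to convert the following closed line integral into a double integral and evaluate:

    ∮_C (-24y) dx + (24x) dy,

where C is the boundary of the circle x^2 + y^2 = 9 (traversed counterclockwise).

Green's theorem converts the closed line integral into a double integral over the enclosed region D:

    ∮_C P dx + Q dy = ∬_D (∂Q/∂x - ∂P/∂y) dA.

Here P = -24y, Q = 24x, so

    ∂Q/∂x = 24,    ∂P/∂y = -24,
    ∂Q/∂x - ∂P/∂y = 48.

D is the region x^2 + y^2 ≤ 9. Evaluating the double integral:

In polar coordinates (x = r cos θ, y = r sin θ, dA = r dr dθ) the integrand becomes 48, so

    ∬_D (48) dA = ∫_0^{2π} ∫_0^{3} (48) · r dr dθ.

Inner (r from 0 to 3): 216.
Outer (θ from 0 to 2π): 432π.

Therefore ∮_C P dx + Q dy = 432π.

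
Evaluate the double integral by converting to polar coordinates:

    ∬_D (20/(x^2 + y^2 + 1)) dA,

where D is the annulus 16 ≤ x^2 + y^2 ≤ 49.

The region D is 4 ≤ r ≤ 7, 0 ≤ θ ≤ 2π in polar coordinates, where x = r cos(θ), y = r sin(θ), and dA = r dr dθ.

Under the substitution, the integrand becomes 20/(r^2 + 1), so

    ∬_D (20/(x^2 + y^2 + 1)) dA = ∫_{0}^{2π} ∫_{4}^{7} (20/(r^2 + 1)) · r dr dθ.

Inner integral (in r): ∫_{4}^{7} (20/(r^2 + 1)) · r dr = log(97656250000000000/2015993900449).

Outer integral (in θ): ∫_{0}^{2π} (log(97656250000000000/2015993900449)) dθ = log((97656250000000000/2015993900449)^(2π)).

Therefore ∬_D (20/(x^2 + y^2 + 1)) dA = log((97656250000000000/2015993900449)^(2π)).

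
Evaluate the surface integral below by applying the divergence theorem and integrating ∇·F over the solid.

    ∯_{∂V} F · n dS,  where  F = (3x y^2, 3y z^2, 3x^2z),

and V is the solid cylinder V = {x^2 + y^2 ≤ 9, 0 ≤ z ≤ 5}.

By the divergence theorem,

    ∯_{∂V} F · n dS = ∭_V (∇ · F) dV.

Compute the divergence:
    ∇ · F = ∂F_x/∂x + ∂F_y/∂y + ∂F_z/∂z = 3y^2 + 3z^2 + 3x^2 = 3x^2 + 3y^2 + 3z^2.

In cylindrical coordinates, x = r cos(θ), y = r sin(θ), z = z, dV = r dr dθ dz, with 0 ≤ r ≤ 3, 0 ≤ θ ≤ 2π, 0 ≤ z ≤ 5.

The integrand, after substitution and multiplying by the volume element, becomes (3r^2 + 3z^2) · r, so

    ∭_V (∇·F) dV = ∫_0^{2π} ∫_0^{3} ∫_0^{5} (3r^2 + 3z^2) · r dz dr dθ.

Inner (z from 0 to 5): 15r^3 + 125r.
Middle (r from 0 to 3): 3465/4.
Outer (θ from 0 to 2π): 3465π/2.

Therefore ∯_{∂V} F · n dS = 3465π/2.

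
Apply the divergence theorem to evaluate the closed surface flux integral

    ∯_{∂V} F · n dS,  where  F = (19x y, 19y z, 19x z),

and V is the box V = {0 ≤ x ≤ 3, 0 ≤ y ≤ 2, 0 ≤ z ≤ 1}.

By the divergence theorem,

    ∯_{∂V} F · n dS = ∭_V (∇ · F) dV.

Compute the divergence:
    ∇ · F = ∂F_x/∂x + ∂F_y/∂y + ∂F_z/∂z = 19y + 19z + 19x = 19x + 19y + 19z.

V is a rectangular box, so dV = dx dy dz with 0 ≤ x ≤ 3, 0 ≤ y ≤ 2, 0 ≤ z ≤ 1.

Integrate (19x + 19y + 19z) over V as an iterated integral:

    ∭_V (∇·F) dV = ∫_0^{3} ∫_0^{2} ∫_0^{1} (19x + 19y + 19z) dz dy dx.

Inner (z from 0 to 1): 19x + 19y + 19/2.
Middle (y from 0 to 2): 38x + 57.
Outer (x from 0 to 3): 342.

Therefore ∯_{∂V} F · n dS = 342.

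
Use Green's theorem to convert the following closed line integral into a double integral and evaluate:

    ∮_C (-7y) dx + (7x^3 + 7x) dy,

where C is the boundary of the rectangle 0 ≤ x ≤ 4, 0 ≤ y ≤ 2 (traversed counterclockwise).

Green's theorem converts the closed line integral into a double integral over the enclosed region D:

    ∮_C P dx + Q dy = ∬_D (∂Q/∂x - ∂P/∂y) dA.

Here P = -7y, Q = 7x^3 + 7x, so

    ∂Q/∂x = 21x^2 + 7,    ∂P/∂y = -7,
    ∂Q/∂x - ∂P/∂y = 21x^2 + 14.

D is the region 0 ≤ x ≤ 4, 0 ≤ y ≤ 2. Evaluating the double integral:

    ∬_D (21x^2 + 14) dA = ∫_0^{4} ∫_0^{2} (21x^2 + 14) dy dx.

Inner (y from 0 to 2): 42x^2 + 28.
Outer (x from 0 to 4): 1008.

Therefore ∮_C P dx + Q dy = 1008.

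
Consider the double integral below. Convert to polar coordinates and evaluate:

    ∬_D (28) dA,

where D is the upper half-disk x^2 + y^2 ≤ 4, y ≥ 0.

The region D is 0 ≤ r ≤ 2, 0 ≤ θ ≤ π in polar coordinates, where x = r cos(θ), y = r sin(θ), and dA = r dr dθ.

Under the substitution, the integrand becomes 28, so

    ∬_D (28) dA = ∫_{0}^{π} ∫_{0}^{2} (28) · r dr dθ.

Inner integral (in r): ∫_{0}^{2} (28) · r dr = 56.

Outer integral (in θ): ∫_{0}^{π} (56) dθ = 56π.

Therefore ∬_D (28) dA = 56π.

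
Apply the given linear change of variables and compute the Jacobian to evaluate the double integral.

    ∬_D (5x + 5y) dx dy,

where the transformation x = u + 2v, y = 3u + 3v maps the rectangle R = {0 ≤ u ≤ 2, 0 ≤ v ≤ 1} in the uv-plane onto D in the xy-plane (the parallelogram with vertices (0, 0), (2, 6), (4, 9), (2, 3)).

Compute the Jacobian determinant of (x, y) with respect to (u, v):

    ∂(x,y)/∂(u,v) = | 1  2 | = (1)(3) - (2)(3) = -3.
                   | 3  3 |

Its absolute value is |J| = 3 (the area scaling factor).

Substituting x = u + 2v, y = 3u + 3v into the integrand,

    5x + 5y → 20u + 25v,

so the integral becomes

    ∬_R (20u + 25v) · |J| du dv = ∫_0^2 ∫_0^1 (60u + 75v) dv du.

Inner (v): 60u + 75/2.
Outer (u): 195.

Therefore ∬_D (5x + 5y) dx dy = 195.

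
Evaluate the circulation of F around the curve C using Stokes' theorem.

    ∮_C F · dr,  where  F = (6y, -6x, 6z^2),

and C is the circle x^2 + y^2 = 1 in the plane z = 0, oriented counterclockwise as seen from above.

Let S be the flat disk x^2 + y^2 ≤ 1 in the plane z = 0, with upward unit normal n̂ = ẑ. By Stokes' theorem,

    ∮_C F · dr = ∬_S (∇ × F) · n̂ dS = ∬_D (curl F)_z dA,

where D is the disk x^2 + y^2 ≤ 1.

Compute the curl of F = (6y, -6x, 6z^2):
    (∇ × F)_x = ∂F_z/∂y - ∂F_y/∂z = 0,
    (∇ × F)_y = ∂F_x/∂z - ∂F_z/∂x = 0,
    (∇ × F)_z = ∂F_y/∂x - ∂F_x/∂y = -12.

On z = 0, (curl F)_z = -12.

Convert to polar (x = r cos θ, y = r sin θ, dA = r dr dθ); the integrand becomes -12, so

    ∬_D (curl F)_z dA = ∫_0^{2π} ∫_0^{1} (-12) · r dr dθ.

Inner (r from 0 to 1): -6.
Outer (θ from 0 to 2π): -12π.

Therefore ∮_C F · dr = -12π.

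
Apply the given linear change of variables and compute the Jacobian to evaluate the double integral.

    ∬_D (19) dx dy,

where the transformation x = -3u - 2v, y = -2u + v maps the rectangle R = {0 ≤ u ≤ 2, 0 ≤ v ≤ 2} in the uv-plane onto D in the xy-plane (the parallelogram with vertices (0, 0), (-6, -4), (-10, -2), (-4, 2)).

Compute the Jacobian determinant of (x, y) with respect to (u, v):

    ∂(x,y)/∂(u,v) = | -3  -2 | = (-3)(1) - (-2)(-2) = -7.
                   | -2  1 |

Its absolute value is |J| = 7 (the area scaling factor).

Substituting x = -3u - 2v, y = -2u + v into the integrand,

    19 → 19,

so the integral becomes

    ∬_R (19) · |J| du dv = ∫_0^2 ∫_0^2 (133) dv du.

Inner (v): 266.
Outer (u): 532.

Therefore ∬_D (19) dx dy = 532.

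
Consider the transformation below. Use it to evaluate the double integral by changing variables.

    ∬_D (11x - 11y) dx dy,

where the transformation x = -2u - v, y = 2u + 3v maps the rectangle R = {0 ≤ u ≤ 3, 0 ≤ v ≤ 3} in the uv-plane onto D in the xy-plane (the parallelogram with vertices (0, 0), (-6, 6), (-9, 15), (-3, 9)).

Compute the Jacobian determinant of (x, y) with respect to (u, v):

    ∂(x,y)/∂(u,v) = | -2  -1 | = (-2)(3) - (-1)(2) = -4.
                   | 2  3 |

Its absolute value is |J| = 4 (the area scaling factor).

Substituting x = -2u - v, y = 2u + 3v into the integrand,

    11x - 11y → -44u - 44v,

so the integral becomes

    ∬_R (-44u - 44v) · |J| du dv = ∫_0^3 ∫_0^3 (-176u - 176v) dv du.

Inner (v): -528u - 792.
Outer (u): -4752.

Therefore ∬_D (11x - 11y) dx dy = -4752.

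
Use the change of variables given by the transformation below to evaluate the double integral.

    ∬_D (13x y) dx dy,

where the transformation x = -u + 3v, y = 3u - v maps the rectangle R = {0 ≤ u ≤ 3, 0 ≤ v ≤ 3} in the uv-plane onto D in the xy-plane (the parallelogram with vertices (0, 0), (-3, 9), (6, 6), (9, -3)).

Compute the Jacobian determinant of (x, y) with respect to (u, v):

    ∂(x,y)/∂(u,v) = | -1  3 | = (-1)(-1) - (3)(3) = -8.
                   | 3  -1 |

Its absolute value is |J| = 8 (the area scaling factor).

Substituting x = -u + 3v, y = 3u - v into the integrand,

    13x y → -39u^2 + 130u v - 39v^2,

so the integral becomes

    ∬_R (-39u^2 + 130u v - 39v^2) · |J| du dv = ∫_0^3 ∫_0^3 (-312u^2 + 1040u v - 312v^2) dv du.

Inner (v): -936u^2 + 4680u - 2808.
Outer (u): 4212.

Therefore ∬_D (13x y) dx dy = 4212.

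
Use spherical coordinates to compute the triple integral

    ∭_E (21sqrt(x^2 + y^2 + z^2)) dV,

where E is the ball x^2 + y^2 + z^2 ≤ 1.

In spherical coordinates, x = ρ sin(φ) cos(θ), y = ρ sin(φ) sin(θ), z = ρ cos(φ), and dV = ρ^2 sin(φ) dρ dφ dθ.

The integrand becomes 21ρ, so

    ∭_E (21sqrt(x^2 + y^2 + z^2)) dV = ∫_{0}^{2π} ∫_{0}^{π} ∫_{0}^{1} (21ρ) · ρ^2 sin(φ) dρ dφ dθ.

Inner (ρ): 21sin(φ)/4.
Middle (φ): 21/2.
Outer (θ): 21π.

Therefore the triple integral equals 21π.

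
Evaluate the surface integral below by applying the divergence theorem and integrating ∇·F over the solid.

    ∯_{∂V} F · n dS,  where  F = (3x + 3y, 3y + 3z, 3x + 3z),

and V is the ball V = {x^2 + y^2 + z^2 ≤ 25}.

By the divergence theorem,

    ∯_{∂V} F · n dS = ∭_V (∇ · F) dV.

Compute the divergence:
    ∇ · F = ∂F_x/∂x + ∂F_y/∂y + ∂F_z/∂z = 3 + 3 + 3 = 9.

In spherical coordinates, x = ρ sin(φ) cos(θ), y = ρ sin(φ) sin(θ), z = ρ cos(φ), dV = ρ^2 sin(φ) dρ dφ dθ, with 0 ≤ ρ ≤ 5, 0 ≤ φ ≤ π, 0 ≤ θ ≤ 2π.

The integrand, after substitution and multiplying by the volume element, becomes (9) · ρ^2 sin(φ), so

    ∭_V (∇·F) dV = ∫_0^{2π} ∫_0^{π} ∫_0^{5} (9) · ρ^2 sin(φ) dρ dφ dθ.

Inner (ρ from 0 to 5): 375sin(φ).
Middle (φ from 0 to π): 750.
Outer (θ from 0 to 2π): 1500π.

Therefore ∯_{∂V} F · n dS = 1500π.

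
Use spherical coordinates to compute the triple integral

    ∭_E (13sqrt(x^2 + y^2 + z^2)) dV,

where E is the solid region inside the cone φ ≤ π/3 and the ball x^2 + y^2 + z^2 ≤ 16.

In spherical coordinates, x = ρ sin(φ) cos(θ), y = ρ sin(φ) sin(θ), z = ρ cos(φ), and dV = ρ^2 sin(φ) dρ dφ dθ.

The integrand becomes 13ρ, so

    ∭_E (13sqrt(x^2 + y^2 + z^2)) dV = ∫_{0}^{2π} ∫_{0}^{π/3} ∫_{0}^{4} (13ρ) · ρ^2 sin(φ) dρ dφ dθ.

Inner (ρ): 832sin(φ).
Middle (φ): 416.
Outer (θ): 832π.

Therefore the triple integral equals 832π.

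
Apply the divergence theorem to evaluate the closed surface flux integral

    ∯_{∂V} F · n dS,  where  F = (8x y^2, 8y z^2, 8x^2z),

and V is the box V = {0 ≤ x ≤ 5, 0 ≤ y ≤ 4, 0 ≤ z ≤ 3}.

By the divergence theorem,

    ∯_{∂V} F · n dS = ∭_V (∇ · F) dV.

Compute the divergence:
    ∇ · F = ∂F_x/∂x + ∂F_y/∂y + ∂F_z/∂z = 8y^2 + 8z^2 + 8x^2 = 8x^2 + 8y^2 + 8z^2.

V is a rectangular box, so dV = dx dy dz with 0 ≤ x ≤ 5, 0 ≤ y ≤ 4, 0 ≤ z ≤ 3.

Integrate (8x^2 + 8y^2 + 8z^2) over V as an iterated integral:

    ∭_V (∇·F) dV = ∫_0^{5} ∫_0^{4} ∫_0^{3} (8x^2 + 8y^2 + 8z^2) dz dy dx.

Inner (z from 0 to 3): 24x^2 + 24y^2 + 72.
Middle (y from 0 to 4): 96x^2 + 800.
Outer (x from 0 to 5): 8000.

Therefore ∯_{∂V} F · n dS = 8000.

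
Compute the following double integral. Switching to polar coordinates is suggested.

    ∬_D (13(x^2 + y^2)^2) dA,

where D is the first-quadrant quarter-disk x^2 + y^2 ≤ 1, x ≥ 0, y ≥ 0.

The region D is 0 ≤ r ≤ 1, 0 ≤ θ ≤ π/2 in polar coordinates, where x = r cos(θ), y = r sin(θ), and dA = r dr dθ.

Under the substitution, the integrand becomes 13r^4, so

    ∬_D (13(x^2 + y^2)^2) dA = ∫_{0}^{π/2} ∫_{0}^{1} (13r^4) · r dr dθ.

Inner integral (in r): ∫_{0}^{1} (13r^4) · r dr = 13/6.

Outer integral (in θ): ∫_{0}^{π/2} (13/6) dθ = 13π/12.

Therefore ∬_D (13(x^2 + y^2)^2) dA = 13π/12.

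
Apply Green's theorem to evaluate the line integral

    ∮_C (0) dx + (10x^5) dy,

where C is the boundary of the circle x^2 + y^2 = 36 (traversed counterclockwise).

Green's theorem converts the closed line integral into a double integral over the enclosed region D:

    ∮_C P dx + Q dy = ∬_D (∂Q/∂x - ∂P/∂y) dA.

Here P = 0, Q = 10x^5, so

    ∂Q/∂x = 50x^4,    ∂P/∂y = 0,
    ∂Q/∂x - ∂P/∂y = 50x^4.

D is the region x^2 + y^2 ≤ 36. Evaluating the double integral:

In polar coordinates (x = r cos θ, y = r sin θ, dA = r dr dθ) the integrand becomes 50r^4cos(θ)^4, so

    ∬_D (50x^4) dA = ∫_0^{2π} ∫_0^{6} (50r^4cos(θ)^4) · r dr dθ.

Inner (r from 0 to 6): 388800cos(θ)^4.
Outer (θ from 0 to 2π): 291600π.

Therefore ∮_C P dx + Q dy = 291600π.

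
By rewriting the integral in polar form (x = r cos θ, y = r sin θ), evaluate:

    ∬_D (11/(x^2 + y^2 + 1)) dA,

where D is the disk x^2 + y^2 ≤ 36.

The region D is 0 ≤ r ≤ 6, 0 ≤ θ ≤ 2π in polar coordinates, where x = r cos(θ), y = r sin(θ), and dA = r dr dθ.

Under the substitution, the integrand becomes 11/(r^2 + 1), so

    ∬_D (11/(x^2 + y^2 + 1)) dA = ∫_{0}^{2π} ∫_{0}^{6} (11/(r^2 + 1)) · r dr dθ.

Inner integral (in r): ∫_{0}^{6} (11/(r^2 + 1)) · r dr = 11log(37)/2.

Outer integral (in θ): ∫_{0}^{2π} (11log(37)/2) dθ = 11π log(37).

Therefore ∬_D (11/(x^2 + y^2 + 1)) dA = 11π log(37).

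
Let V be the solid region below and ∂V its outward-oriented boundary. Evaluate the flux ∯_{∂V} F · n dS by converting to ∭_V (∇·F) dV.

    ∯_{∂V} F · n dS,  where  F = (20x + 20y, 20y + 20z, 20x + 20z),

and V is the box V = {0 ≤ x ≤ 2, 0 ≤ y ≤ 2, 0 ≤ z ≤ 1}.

By the divergence theorem,

    ∯_{∂V} F · n dS = ∭_V (∇ · F) dV.

Compute the divergence:
    ∇ · F = ∂F_x/∂x + ∂F_y/∂y + ∂F_z/∂z = 20 + 20 + 20 = 60.

V is a rectangular box, so dV = dx dy dz with 0 ≤ x ≤ 2, 0 ≤ y ≤ 2, 0 ≤ z ≤ 1.

Integrate (60) over V as an iterated integral:

    ∭_V (∇·F) dV = ∫_0^{2} ∫_0^{2} ∫_0^{1} (60) dz dy dx.

Inner (z from 0 to 1): 60.
Middle (y from 0 to 2): 120.
Outer (x from 0 to 2): 240.

Therefore ∯_{∂V} F · n dS = 240.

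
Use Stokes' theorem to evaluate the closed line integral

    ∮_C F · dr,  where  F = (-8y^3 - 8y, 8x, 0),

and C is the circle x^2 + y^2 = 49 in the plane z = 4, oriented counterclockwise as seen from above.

Let S be the flat disk x^2 + y^2 ≤ 49 in the plane z = 4, with upward unit normal n̂ = ẑ. By Stokes' theorem,

    ∮_C F · dr = ∬_S (∇ × F) · n̂ dS = ∬_D (curl F)_z dA,

where D is the disk x^2 + y^2 ≤ 49.

Compute the curl of F = (-8y^3 - 8y, 8x, 0):
    (∇ × F)_x = ∂F_z/∂y - ∂F_y/∂z = 0,
    (∇ × F)_y = ∂F_x/∂z - ∂F_z/∂x = 0,
    (∇ × F)_z = ∂F_y/∂x - ∂F_x/∂y = 24y^2 + 16.

On z = 4, (curl F)_z = 24y^2 + 16.

Convert to polar (x = r cos θ, y = r sin θ, dA = r dr dθ); the integrand becomes 24r^2sin(θ)^2 + 16, so

    ∬_D (curl F)_z dA = ∫_0^{2π} ∫_0^{7} (24r^2sin(θ)^2 + 16) · r dr dθ.

Inner (r from 0 to 7): 14406sin(θ)^2 + 392.
Outer (θ from 0 to 2π): 15190π.

Therefore ∮_C F · dr = 15190π.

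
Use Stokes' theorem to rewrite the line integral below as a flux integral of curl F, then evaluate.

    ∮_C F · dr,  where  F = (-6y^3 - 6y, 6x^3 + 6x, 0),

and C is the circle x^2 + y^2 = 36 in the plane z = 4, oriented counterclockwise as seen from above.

Let S be the flat disk x^2 + y^2 ≤ 36 in the plane z = 4, with upward unit normal n̂ = ẑ. By Stokes' theorem,

    ∮_C F · dr = ∬_S (∇ × F) · n̂ dS = ∬_D (curl F)_z dA,

where D is the disk x^2 + y^2 ≤ 36.

Compute the curl of F = (-6y^3 - 6y, 6x^3 + 6x, 0):
    (∇ × F)_x = ∂F_z/∂y - ∂F_y/∂z = 0,
    (∇ × F)_y = ∂F_x/∂z - ∂F_z/∂x = 0,
    (∇ × F)_z = ∂F_y/∂x - ∂F_x/∂y = 18x^2 + 18y^2 + 12.

On z = 4, (curl F)_z = 18x^2 + 18y^2 + 12.

Convert to polar (x = r cos θ, y = r sin θ, dA = r dr dθ); the integrand becomes 18r^2 + 12, so

    ∬_D (curl F)_z dA = ∫_0^{2π} ∫_0^{6} (18r^2 + 12) · r dr dθ.

Inner (r from 0 to 6): 6048.
Outer (θ from 0 to 2π): 12096π.

Therefore ∮_C F · dr = 12096π.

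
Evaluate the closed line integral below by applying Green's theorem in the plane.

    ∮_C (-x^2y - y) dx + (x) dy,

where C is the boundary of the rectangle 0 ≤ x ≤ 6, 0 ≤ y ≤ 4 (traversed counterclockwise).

Green's theorem converts the closed line integral into a double integral over the enclosed region D:

    ∮_C P dx + Q dy = ∬_D (∂Q/∂x - ∂P/∂y) dA.

Here P = -x^2y - y, Q = x, so

    ∂Q/∂x = 1,    ∂P/∂y = -x^2 - 1,
    ∂Q/∂x - ∂P/∂y = x^2 + 2.

D is the region 0 ≤ x ≤ 6, 0 ≤ y ≤ 4. Evaluating the double integral:

    ∬_D (x^2 + 2) dA = ∫_0^{6} ∫_0^{4} (x^2 + 2) dy dx.

Inner (y from 0 to 4): 4x^2 + 8.
Outer (x from 0 to 6): 336.

Therefore ∮_C P dx + Q dy = 336.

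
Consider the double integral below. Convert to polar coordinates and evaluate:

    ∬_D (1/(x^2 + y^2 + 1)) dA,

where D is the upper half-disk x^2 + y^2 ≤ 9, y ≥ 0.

The region D is 0 ≤ r ≤ 3, 0 ≤ θ ≤ π in polar coordinates, where x = r cos(θ), y = r sin(θ), and dA = r dr dθ.

Under the substitution, the integrand becomes 1/(r^2 + 1), so

    ∬_D (1/(x^2 + y^2 + 1)) dA = ∫_{0}^{π} ∫_{0}^{3} (1/(r^2 + 1)) · r dr dθ.

Inner integral (in r): ∫_{0}^{3} (1/(r^2 + 1)) · r dr = log(10)/2.

Outer integral (in θ): ∫_{0}^{π} (log(10)/2) dθ = π log(10)/2.

Therefore ∬_D (1/(x^2 + y^2 + 1)) dA = π log(10)/2.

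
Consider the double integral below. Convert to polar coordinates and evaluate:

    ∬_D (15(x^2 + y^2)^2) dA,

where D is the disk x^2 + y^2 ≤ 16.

The region D is 0 ≤ r ≤ 4, 0 ≤ θ ≤ 2π in polar coordinates, where x = r cos(θ), y = r sin(θ), and dA = r dr dθ.

Under the substitution, the integrand becomes 15r^4, so

    ∬_D (15(x^2 + y^2)^2) dA = ∫_{0}^{2π} ∫_{0}^{4} (15r^4) · r dr dθ.

Inner integral (in r): ∫_{0}^{4} (15r^4) · r dr = 10240.

Outer integral (in θ): ∫_{0}^{2π} (10240) dθ = 20480π.

Therefore ∬_D (15(x^2 + y^2)^2) dA = 20480π.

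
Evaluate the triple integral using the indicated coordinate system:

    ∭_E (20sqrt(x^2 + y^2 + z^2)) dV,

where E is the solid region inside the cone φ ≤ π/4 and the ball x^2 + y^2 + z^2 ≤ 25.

In spherical coordinates, x = ρ sin(φ) cos(θ), y = ρ sin(φ) sin(θ), z = ρ cos(φ), and dV = ρ^2 sin(φ) dρ dφ dθ.

The integrand becomes 20ρ, so

    ∭_E (20sqrt(x^2 + y^2 + z^2)) dV = ∫_{0}^{2π} ∫_{0}^{π/4} ∫_{0}^{5} (20ρ) · ρ^2 sin(φ) dρ dφ dθ.

Inner (ρ): 3125sin(φ).
Middle (φ): 3125 - 3125sqrt(2)/2.
Outer (θ): 3125π (2 - sqrt(2)).

Therefore the triple integral equals 3125π (2 - sqrt(2)).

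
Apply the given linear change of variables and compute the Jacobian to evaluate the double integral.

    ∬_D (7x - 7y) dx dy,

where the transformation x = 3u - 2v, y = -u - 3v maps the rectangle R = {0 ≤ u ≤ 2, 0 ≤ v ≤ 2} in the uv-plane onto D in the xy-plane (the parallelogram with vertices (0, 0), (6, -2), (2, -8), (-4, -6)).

Compute the Jacobian determinant of (x, y) with respect to (u, v):

    ∂(x,y)/∂(u,v) = | 3  -2 | = (3)(-3) - (-2)(-1) = -11.
                   | -1  -3 |

Its absolute value is |J| = 11 (the area scaling factor).

Substituting x = 3u - 2v, y = -u - 3v into the integrand,

    7x - 7y → 28u + 7v,

so the integral becomes

    ∬_R (28u + 7v) · |J| du dv = ∫_0^2 ∫_0^2 (308u + 77v) dv du.

Inner (v): 616u + 154.
Outer (u): 1540.

Therefore ∬_D (7x - 7y) dx dy = 1540.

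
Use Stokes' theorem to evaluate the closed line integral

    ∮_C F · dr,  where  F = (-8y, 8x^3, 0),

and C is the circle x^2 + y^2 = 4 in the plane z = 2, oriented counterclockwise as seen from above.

Let S be the flat disk x^2 + y^2 ≤ 4 in the plane z = 2, with upward unit normal n̂ = ẑ. By Stokes' theorem,

    ∮_C F · dr = ∬_S (∇ × F) · n̂ dS = ∬_D (curl F)_z dA,

where D is the disk x^2 + y^2 ≤ 4.

Compute the curl of F = (-8y, 8x^3, 0):
    (∇ × F)_x = ∂F_z/∂y - ∂F_y/∂z = 0,
    (∇ × F)_y = ∂F_x/∂z - ∂F_z/∂x = 0,
    (∇ × F)_z = ∂F_y/∂x - ∂F_x/∂y = 24x^2 + 8.

On z = 2, (curl F)_z = 24x^2 + 8.

Convert to polar (x = r cos θ, y = r sin θ, dA = r dr dθ); the integrand becomes 24r^2cos(θ)^2 + 8, so

    ∬_D (curl F)_z dA = ∫_0^{2π} ∫_0^{2} (24r^2cos(θ)^2 + 8) · r dr dθ.

Inner (r from 0 to 2): 96cos(θ)^2 + 16.
Outer (θ from 0 to 2π): 128π.

Therefore ∮_C F · dr = 128π.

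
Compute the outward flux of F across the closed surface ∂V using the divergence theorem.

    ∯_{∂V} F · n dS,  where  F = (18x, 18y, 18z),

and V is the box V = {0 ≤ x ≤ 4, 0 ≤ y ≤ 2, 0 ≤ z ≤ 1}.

By the divergence theorem,

    ∯_{∂V} F · n dS = ∭_V (∇ · F) dV.

Compute the divergence:
    ∇ · F = ∂F_x/∂x + ∂F_y/∂y + ∂F_z/∂z = 18 + 18 + 18 = 54.

V is a rectangular box, so dV = dx dy dz with 0 ≤ x ≤ 4, 0 ≤ y ≤ 2, 0 ≤ z ≤ 1.

Integrate (54) over V as an iterated integral:

    ∭_V (∇·F) dV = ∫_0^{4} ∫_0^{2} ∫_0^{1} (54) dz dy dx.

Inner (z from 0 to 1): 54.
Middle (y from 0 to 2): 108.
Outer (x from 0 to 4): 432.

Therefore ∯_{∂V} F · n dS = 432.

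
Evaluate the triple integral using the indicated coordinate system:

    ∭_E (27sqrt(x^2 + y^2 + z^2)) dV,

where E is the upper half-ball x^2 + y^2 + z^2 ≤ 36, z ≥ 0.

In spherical coordinates, x = ρ sin(φ) cos(θ), y = ρ sin(φ) sin(θ), z = ρ cos(φ), and dV = ρ^2 sin(φ) dρ dφ dθ.

The integrand becomes 27ρ, so

    ∭_E (27sqrt(x^2 + y^2 + z^2)) dV = ∫_{0}^{2π} ∫_{0}^{π/2} ∫_{0}^{6} (27ρ) · ρ^2 sin(φ) dρ dφ dθ.

Inner (ρ): 8748sin(φ).
Middle (φ): 8748.
Outer (θ): 17496π.

Therefore the triple integral equals 17496π.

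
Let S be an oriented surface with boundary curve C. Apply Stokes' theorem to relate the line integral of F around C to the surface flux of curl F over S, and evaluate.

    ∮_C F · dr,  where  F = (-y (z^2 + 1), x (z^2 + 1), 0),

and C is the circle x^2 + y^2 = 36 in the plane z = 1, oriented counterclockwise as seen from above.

Let S be the flat disk x^2 + y^2 ≤ 36 in the plane z = 1, with upward unit normal n̂ = ẑ. By Stokes' theorem,

    ∮_C F · dr = ∬_S (∇ × F) · n̂ dS = ∬_D (curl F)_z dA,

where D is the disk x^2 + y^2 ≤ 36.

Compute the curl of F = (-y (z^2 + 1), x (z^2 + 1), 0):
    (∇ × F)_x = ∂F_z/∂y - ∂F_y/∂z = -2x z,
    (∇ × F)_y = ∂F_x/∂z - ∂F_z/∂x = -2y z,
    (∇ × F)_z = ∂F_y/∂x - ∂F_x/∂y = 2z^2 + 2.

On z = 1, (curl F)_z = 4.

Convert to polar (x = r cos θ, y = r sin θ, dA = r dr dθ); the integrand becomes 4, so

    ∬_D (curl F)_z dA = ∫_0^{2π} ∫_0^{6} (4) · r dr dθ.

Inner (r from 0 to 6): 72.
Outer (θ from 0 to 2π): 144π.

Therefore ∮_C F · dr = 144π.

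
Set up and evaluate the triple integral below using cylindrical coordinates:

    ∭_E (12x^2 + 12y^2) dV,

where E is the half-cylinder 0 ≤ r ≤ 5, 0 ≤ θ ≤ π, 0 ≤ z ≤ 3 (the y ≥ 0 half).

In cylindrical coordinates, x = r cos(θ), y = r sin(θ), z = z, and dV = r dr dθ dz.

The integrand becomes 12r^2, so

    ∭_E (12x^2 + 12y^2) dV = ∫_{0}^{π} ∫_{0}^{5} ∫_{0}^{3} (12r^2) · r dz dr dθ.

Inner (z): 36r^3.
Middle (r from 0 to 5): 5625.
Outer (θ): 5625π.

Therefore the triple integral equals 5625π.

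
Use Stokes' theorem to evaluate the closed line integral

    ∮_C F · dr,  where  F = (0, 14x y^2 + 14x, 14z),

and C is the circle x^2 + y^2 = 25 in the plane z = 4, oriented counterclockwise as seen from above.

Let S be the flat disk x^2 + y^2 ≤ 25 in the plane z = 4, with upward unit normal n̂ = ẑ. By Stokes' theorem,

    ∮_C F · dr = ∬_S (∇ × F) · n̂ dS = ∬_D (curl F)_z dA,

where D is the disk x^2 + y^2 ≤ 25.

Compute the curl of F = (0, 14x y^2 + 14x, 14z):
    (∇ × F)_x = ∂F_z/∂y - ∂F_y/∂z = 0,
    (∇ × F)_y = ∂F_x/∂z - ∂F_z/∂x = 0,
    (∇ × F)_z = ∂F_y/∂x - ∂F_x/∂y = 14y^2 + 14.

On z = 4, (curl F)_z = 14y^2 + 14.

Convert to polar (x = r cos θ, y = r sin θ, dA = r dr dθ); the integrand becomes 14r^2sin(θ)^2 + 14, so

    ∬_D (curl F)_z dA = ∫_0^{2π} ∫_0^{5} (14r^2sin(θ)^2 + 14) · r dr dθ.

Inner (r from 0 to 5): 4375sin(θ)^2/2 + 175.
Outer (θ from 0 to 2π): 5075π/2.

Therefore ∮_C F · dr = 5075π/2.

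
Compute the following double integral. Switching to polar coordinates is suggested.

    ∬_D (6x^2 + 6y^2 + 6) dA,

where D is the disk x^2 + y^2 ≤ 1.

The region D is 0 ≤ r ≤ 1, 0 ≤ θ ≤ 2π in polar coordinates, where x = r cos(θ), y = r sin(θ), and dA = r dr dθ.

Under the substitution, the integrand becomes 6r^2 + 6, so

    ∬_D (6x^2 + 6y^2 + 6) dA = ∫_{0}^{2π} ∫_{0}^{1} (6r^2 + 6) · r dr dθ.

Inner integral (in r): ∫_{0}^{1} (6r^2 + 6) · r dr = 9/2.

Outer integral (in θ): ∫_{0}^{2π} (9/2) dθ = 9π.

Therefore ∬_D (6x^2 + 6y^2 + 6) dA = 9π.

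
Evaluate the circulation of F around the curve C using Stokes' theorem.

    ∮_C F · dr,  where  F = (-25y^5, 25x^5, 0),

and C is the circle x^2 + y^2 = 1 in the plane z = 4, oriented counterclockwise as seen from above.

Let S be the flat disk x^2 + y^2 ≤ 1 in the plane z = 4, with upward unit normal n̂ = ẑ. By Stokes' theorem,

    ∮_C F · dr = ∬_S (∇ × F) · n̂ dS = ∬_D (curl F)_z dA,

where D is the disk x^2 + y^2 ≤ 1.

Compute the curl of F = (-25y^5, 25x^5, 0):
    (∇ × F)_x = ∂F_z/∂y - ∂F_y/∂z = 0,
    (∇ × F)_y = ∂F_x/∂z - ∂F_z/∂x = 0,
    (∇ × F)_z = ∂F_y/∂x - ∂F_x/∂y = 125x^4 + 125y^4.

On z = 4, (curl F)_z = 125x^4 + 125y^4.

Convert to polar (x = r cos θ, y = r sin θ, dA = r dr dθ); the integrand becomes 125r^4(sin(θ)^4 + cos(θ)^4), so

    ∬_D (curl F)_z dA = ∫_0^{2π} ∫_0^{1} (125r^4(sin(θ)^4 + cos(θ)^4)) · r dr dθ.

Inner (r from 0 to 1): 125sin(θ)^4/6 + 125cos(θ)^4/6.
Outer (θ from 0 to 2π): 125π/4.

Therefore ∮_C F · dr = 125π/4.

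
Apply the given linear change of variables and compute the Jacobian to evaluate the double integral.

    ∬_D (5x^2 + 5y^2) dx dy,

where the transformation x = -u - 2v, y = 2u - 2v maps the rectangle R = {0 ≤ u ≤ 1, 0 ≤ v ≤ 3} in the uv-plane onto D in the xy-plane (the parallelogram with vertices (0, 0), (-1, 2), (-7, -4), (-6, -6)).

Compute the Jacobian determinant of (x, y) with respect to (u, v):

    ∂(x,y)/∂(u,v) = | -1  -2 | = (-1)(-2) - (-2)(2) = 6.
                   | 2  -2 |

Its absolute value is |J| = 6 (the area scaling factor).

Substituting x = -u - 2v, y = 2u - 2v into the integrand,

    5x^2 + 5y^2 → 25u^2 - 20u v + 40v^2,

so the integral becomes

    ∬_R (25u^2 - 20u v + 40v^2) · |J| du dv = ∫_0^1 ∫_0^3 (150u^2 - 120u v + 240v^2) dv du.

Inner (v): 450u^2 - 540u + 2160.
Outer (u): 2040.

Therefore ∬_D (5x^2 + 5y^2) dx dy = 2040.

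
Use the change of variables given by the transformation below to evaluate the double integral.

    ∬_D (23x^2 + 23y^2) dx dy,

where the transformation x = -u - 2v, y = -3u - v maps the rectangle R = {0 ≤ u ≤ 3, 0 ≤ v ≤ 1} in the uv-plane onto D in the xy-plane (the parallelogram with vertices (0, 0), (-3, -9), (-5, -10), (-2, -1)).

Compute the Jacobian determinant of (x, y) with respect to (u, v):

    ∂(x,y)/∂(u,v) = | -1  -2 | = (-1)(-1) - (-2)(-3) = -5.
                   | -3  -1 |

Its absolute value is |J| = 5 (the area scaling factor).

Substituting x = -u - 2v, y = -3u - v into the integrand,

    23x^2 + 23y^2 → 230u^2 + 230u v + 115v^2,

so the integral becomes

    ∬_R (230u^2 + 230u v + 115v^2) · |J| du dv = ∫_0^3 ∫_0^1 (1150u^2 + 1150u v + 575v^2) dv du.

Inner (v): 1150u^2 + 575u + 575/3.
Outer (u): 27025/2.

Therefore ∬_D (23x^2 + 23y^2) dx dy = 27025/2.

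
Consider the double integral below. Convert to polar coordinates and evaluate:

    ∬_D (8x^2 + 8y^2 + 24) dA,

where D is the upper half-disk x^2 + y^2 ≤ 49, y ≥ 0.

The region D is 0 ≤ r ≤ 7, 0 ≤ θ ≤ π in polar coordinates, where x = r cos(θ), y = r sin(θ), and dA = r dr dθ.

Under the substitution, the integrand becomes 8r^2 + 24, so

    ∬_D (8x^2 + 8y^2 + 24) dA = ∫_{0}^{π} ∫_{0}^{7} (8r^2 + 24) · r dr dθ.

Inner integral (in r): ∫_{0}^{7} (8r^2 + 24) · r dr = 5390.

Outer integral (in θ): ∫_{0}^{π} (5390) dθ = 5390π.

Therefore ∬_D (8x^2 + 8y^2 + 24) dA = 5390π.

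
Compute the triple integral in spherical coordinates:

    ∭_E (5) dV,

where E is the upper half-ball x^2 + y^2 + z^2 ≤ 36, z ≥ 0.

In spherical coordinates, x = ρ sin(φ) cos(θ), y = ρ sin(φ) sin(θ), z = ρ cos(φ), and dV = ρ^2 sin(φ) dρ dφ dθ.

The integrand becomes 5, so

    ∭_E (5) dV = ∫_{0}^{2π} ∫_{0}^{π/2} ∫_{0}^{6} (5) · ρ^2 sin(φ) dρ dφ dθ.

Inner (ρ): 360sin(φ).
Middle (φ): 360.
Outer (θ): 720π.

Therefore the triple integral equals 720π.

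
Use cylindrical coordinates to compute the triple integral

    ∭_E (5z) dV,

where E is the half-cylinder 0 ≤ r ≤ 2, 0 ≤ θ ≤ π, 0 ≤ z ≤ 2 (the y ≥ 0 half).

In cylindrical coordinates, x = r cos(θ), y = r sin(θ), z = z, and dV = r dr dθ dz.

The integrand becomes 5z, so

    ∭_E (5z) dV = ∫_{0}^{π} ∫_{0}^{2} ∫_{0}^{2} (5z) · r dz dr dθ.

Inner (z): 10r.
Middle (r from 0 to 2): 20.
Outer (θ): 20π.

Therefore the triple integral equals 20π.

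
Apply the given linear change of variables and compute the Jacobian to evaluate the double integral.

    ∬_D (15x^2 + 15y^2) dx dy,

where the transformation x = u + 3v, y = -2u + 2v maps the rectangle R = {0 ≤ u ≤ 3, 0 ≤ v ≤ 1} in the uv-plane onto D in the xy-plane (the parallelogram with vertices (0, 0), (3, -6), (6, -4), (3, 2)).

Compute the Jacobian determinant of (x, y) with respect to (u, v):

    ∂(x,y)/∂(u,v) = | 1  3 | = (1)(2) - (3)(-2) = 8.
                   | -2  2 |

Its absolute value is |J| = 8 (the area scaling factor).

Substituting x = u + 3v, y = -2u + 2v into the integrand,

    15x^2 + 15y^2 → 75u^2 - 30u v + 195v^2,

so the integral becomes

    ∬_R (75u^2 - 30u v + 195v^2) · |J| du dv = ∫_0^3 ∫_0^1 (600u^2 - 240u v + 1560v^2) dv du.

Inner (v): 600u^2 - 120u + 520.
Outer (u): 6420.

Therefore ∬_D (15x^2 + 15y^2) dx dy = 6420.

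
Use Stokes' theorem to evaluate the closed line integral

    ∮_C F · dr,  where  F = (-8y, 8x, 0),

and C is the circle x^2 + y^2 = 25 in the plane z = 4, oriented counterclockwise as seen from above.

Let S be the flat disk x^2 + y^2 ≤ 25 in the plane z = 4, with upward unit normal n̂ = ẑ. By Stokes' theorem,

    ∮_C F · dr = ∬_S (∇ × F) · n̂ dS = ∬_D (curl F)_z dA,

where D is the disk x^2 + y^2 ≤ 25.

Compute the curl of F = (-8y, 8x, 0):
    (∇ × F)_x = ∂F_z/∂y - ∂F_y/∂z = 0,
    (∇ × F)_y = ∂F_x/∂z - ∂F_z/∂x = 0,
    (∇ × F)_z = ∂F_y/∂x - ∂F_x/∂y = 16.

On z = 4, (curl F)_z = 16.

Convert to polar (x = r cos θ, y = r sin θ, dA = r dr dθ); the integrand becomes 16, so

    ∬_D (curl F)_z dA = ∫_0^{2π} ∫_0^{5} (16) · r dr dθ.

Inner (r from 0 to 5): 200.
Outer (θ from 0 to 2π): 400π.

Therefore ∮_C F · dr = 400π.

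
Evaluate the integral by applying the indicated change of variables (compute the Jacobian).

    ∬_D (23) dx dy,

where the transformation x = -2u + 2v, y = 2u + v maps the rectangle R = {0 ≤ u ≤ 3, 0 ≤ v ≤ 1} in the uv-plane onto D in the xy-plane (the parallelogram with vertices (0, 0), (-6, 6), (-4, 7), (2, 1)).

Compute the Jacobian determinant of (x, y) with respect to (u, v):

    ∂(x,y)/∂(u,v) = | -2  2 | = (-2)(1) - (2)(2) = -6.
                   | 2  1 |

Its absolute value is |J| = 6 (the area scaling factor).

Substituting x = -2u + 2v, y = 2u + v into the integrand,

    23 → 23,

so the integral becomes

    ∬_R (23) · |J| du dv = ∫_0^3 ∫_0^1 (138) dv du.

Inner (v): 138.
Outer (u): 414.

Therefore ∬_D (23) dx dy = 414.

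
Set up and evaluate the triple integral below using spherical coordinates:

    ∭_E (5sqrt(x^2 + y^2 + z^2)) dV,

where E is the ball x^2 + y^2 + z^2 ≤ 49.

In spherical coordinates, x = ρ sin(φ) cos(θ), y = ρ sin(φ) sin(θ), z = ρ cos(φ), and dV = ρ^2 sin(φ) dρ dφ dθ.

The integrand becomes 5ρ, so

    ∭_E (5sqrt(x^2 + y^2 + z^2)) dV = ∫_{0}^{2π} ∫_{0}^{π} ∫_{0}^{7} (5ρ) · ρ^2 sin(φ) dρ dφ dθ.

Inner (ρ): 12005sin(φ)/4.
Middle (φ): 12005/2.
Outer (θ): 12005π.

Therefore the triple integral equals 12005π.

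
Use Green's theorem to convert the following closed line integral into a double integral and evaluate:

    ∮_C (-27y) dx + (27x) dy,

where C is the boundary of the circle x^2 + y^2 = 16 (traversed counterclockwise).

Green's theorem converts the closed line integral into a double integral over the enclosed region D:

    ∮_C P dx + Q dy = ∬_D (∂Q/∂x - ∂P/∂y) dA.

Here P = -27y, Q = 27x, so

    ∂Q/∂x = 27,    ∂P/∂y = -27,
    ∂Q/∂x - ∂P/∂y = 54.

D is the region x^2 + y^2 ≤ 16. Evaluating the double integral:

In polar coordinates (x = r cos θ, y = r sin θ, dA = r dr dθ) the integrand becomes 54, so

    ∬_D (54) dA = ∫_0^{2π} ∫_0^{4} (54) · r dr dθ.

Inner (r from 0 to 4): 432.
Outer (θ from 0 to 2π): 864π.

Therefore ∮_C P dx + Q dy = 864π.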